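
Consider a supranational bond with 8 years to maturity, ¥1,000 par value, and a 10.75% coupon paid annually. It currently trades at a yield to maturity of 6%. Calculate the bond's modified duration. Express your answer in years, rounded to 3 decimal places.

Periodic yield y = 0.06. First find Macaulay duration:
  t   CF        PV=CF/(1+0.06)^t    t·PV
  1       107.50       101.4151       101.4151
  2       107.50        95.6746       191.3492
  3       107.50        90.2591       270.7772
  4       107.50        85.1501       340.6003
  5       107.50        80.3303       401.6513
  6       107.50        75.7833       454.6995
  7       107.50        71.4936       500.4555
  8     1,107.50       694.8592     5,558.8736
  Σ                  1,294.9652     7,819.8217
P = 1,294.9652; Macaulay duration = 7,819.8217 / 1,294.9652 = 6.03863 years.
Modified duration = D_Mac / (1 + y) = 6.03863 / 1.06 = 5.69683 years.

5.697 years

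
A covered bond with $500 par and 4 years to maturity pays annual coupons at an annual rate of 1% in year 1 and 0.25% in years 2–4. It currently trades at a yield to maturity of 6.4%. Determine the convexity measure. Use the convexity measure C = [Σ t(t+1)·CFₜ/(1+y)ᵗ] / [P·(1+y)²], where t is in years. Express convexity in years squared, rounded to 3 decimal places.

17.426

With y = 0.064:
  t   CF        PV=CF/(1+0.064)^t    t·PV        t(t+1)·PV
  1         5.00         4.6992         4.6992           9.3985
  2         1.25         1.1041         2.2083           6.6249
  3         1.25         1.0377         3.1132          12.4528
  4       501.25       391.1001     1,564.4002       7,822.0010
  Σ                    397.9412     1,574.4209       7,850.4772
P = 397.9412.
Convexity = Σ t(t+1)·PV / [P·(1+y)²] = 7,850.4772 / (397.9412 × 1.132096) = 17.42585.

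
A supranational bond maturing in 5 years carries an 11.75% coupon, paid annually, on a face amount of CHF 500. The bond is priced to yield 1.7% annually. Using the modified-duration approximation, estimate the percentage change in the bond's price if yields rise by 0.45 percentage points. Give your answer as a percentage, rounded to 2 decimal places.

-1.87%

Periodic yield y = 0.017. Modified duration first:
  t   CF        PV=CF/(1+0.017)^t    t·PV
  1        58.75        57.7679        57.7679
  2        58.75        56.8023       113.6046
  3        58.75        55.8528       167.5584
  4        58.75        54.9192       219.6767
  5       558.75       513.5855     2,567.9276
  Σ                    738.9278     3,126.5353
P = 738.9278; D_Mac = 4.23118 yrs; D_mod = 4.23118/(1+0.017) = 4.16045 yrs.
ΔP/P ≈ -D_mod · Δy = -4.16045 × (+0.0045) = -0.018722 = -1.8722%.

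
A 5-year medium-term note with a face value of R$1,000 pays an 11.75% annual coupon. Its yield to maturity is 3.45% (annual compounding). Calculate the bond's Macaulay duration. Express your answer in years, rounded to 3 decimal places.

4.201 years

Periodic yield y = 0.0345. Discount each cash flow and weight by its year:
  t   CF        PV=CF/(1+0.0345)^t    t·PV
  1       117.50       113.5814       113.5814
  2       117.50       109.7936       219.5871
  3       117.50       106.1320       318.3960
  4       117.50       102.5926       410.3703
  5     1,117.50       943.1810     4,715.9051
  Σ                  1,375.2806     5,777.8400
Price P = Σ PV = 1,375.2806.
Macaulay duration = Σ(t·PV) / P = 5,777.8400 / 1,375.2806 = 4.20121 years.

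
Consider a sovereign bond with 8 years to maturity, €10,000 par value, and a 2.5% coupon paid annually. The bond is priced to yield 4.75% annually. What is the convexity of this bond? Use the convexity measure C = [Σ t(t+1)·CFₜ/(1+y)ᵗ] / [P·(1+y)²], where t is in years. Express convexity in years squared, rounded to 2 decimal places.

With y = 0.0475:
  t   CF        PV=CF/(1+0.0475)^t    t·PV        t(t+1)·PV
  1       250.00       238.6635       238.6635         477.3270
  2       250.00       227.8410       455.6821       1,367.0462
  3       250.00       217.5093       652.5280       2,610.1121
  4       250.00       207.6461       830.5846       4,152.9230
  5       250.00       198.2302       991.1511       5,946.9064
  6       250.00       189.2413     1,135.4475       7,948.1327
  7       250.00       180.6599     1,264.6194      10,116.9549
  8    10,250.00     7,071.1754    56,569.4035     509,124.6315
  Σ                  8,530.9668    62,138.0796     541,744.0338
P = 8,530.9668.
Convexity = Σ t(t+1)·PV / [P·(1+y)²] = 541,744.0338 / (8,530.9668 × 1.097256) = 57.87458.

57.87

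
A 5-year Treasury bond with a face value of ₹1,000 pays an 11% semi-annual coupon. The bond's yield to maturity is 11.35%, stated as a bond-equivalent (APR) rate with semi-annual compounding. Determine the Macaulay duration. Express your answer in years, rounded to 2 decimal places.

3.97 years

Periodic yield y = 0.05675. Discount each cash flow and weight by its period:
  t   CF        PV=CF/(1+0.05675)^t    t·PV
  1        55.00        52.0464        52.0464
  2        55.00        49.2514        98.5027
  3        55.00        46.6064       139.8193
  4        55.00        44.1036       176.4142
  5        55.00        41.7351       208.6755
  6        55.00        39.4938       236.9629
  7        55.00        37.3729       261.6104
  8        55.00        35.3659       282.9271
  9        55.00        33.4667       301.1999
  10    1,055.00       607.4771     6,074.7708
  Σ                    986.9192     7,832.9293
Price P = Σ PV = 986.9192.
Macaulay duration = Σ(t·PV) / P = 7,832.9293 / 986.9192 = 7.93675 half-year periods.
In years: 7.93675 / 2 = 3.96837 years.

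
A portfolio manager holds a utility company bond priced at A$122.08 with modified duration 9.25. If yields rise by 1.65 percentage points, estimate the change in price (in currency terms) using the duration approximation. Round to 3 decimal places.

-A$18.632

Duration approximation: ΔP/P ≈ -D_mod · Δy = -9.25 × (+0.0165) = -0.152625.
ΔP ≈ 122.08 × (-0.152625) = -18.63246.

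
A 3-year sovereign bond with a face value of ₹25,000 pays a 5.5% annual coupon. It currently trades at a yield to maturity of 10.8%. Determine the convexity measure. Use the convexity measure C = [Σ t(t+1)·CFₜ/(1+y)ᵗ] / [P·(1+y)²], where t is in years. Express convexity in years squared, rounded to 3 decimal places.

9.058

With y = 0.108:
  t   CF        PV=CF/(1+0.108)^t    t·PV        t(t+1)·PV
  1     1,375.00     1,240.9747     1,240.9747       2,481.9495
  2     1,375.00     1,120.0133     2,240.0266       6,720.0798
  3    26,375.00    19,389.7936    58,169.3809     232,677.5237
  Σ                 21,750.7817    61,650.3822     241,879.5530
P = 21,750.7817.
Convexity = Σ t(t+1)·PV / [P·(1+y)²] = 241,879.5530 / (21,750.7817 × 1.227664) = 9.05826.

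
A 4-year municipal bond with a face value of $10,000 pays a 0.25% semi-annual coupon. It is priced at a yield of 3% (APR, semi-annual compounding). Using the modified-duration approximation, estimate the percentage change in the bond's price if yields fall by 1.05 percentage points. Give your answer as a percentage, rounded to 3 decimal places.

Periodic yield y = 0.015. Modified duration first:
  t   CF        PV=CF/(1+0.015)^t    t·PV
  1        12.50        12.3153        12.3153
  2        12.50        12.1333        24.2665
  3        12.50        11.9540        35.8619
  4        12.50        11.7773        47.1092
  5        12.50        11.6033        58.0163
  6        12.50        11.4318        68.5907
  7        12.50        11.2628        78.8398
  8    10,012.50     8,888.2076    71,105.6610
  Σ                  8,970.6853    71,430.6607
P = 8,970.6853; D_Mac = 7.96268 half-year periods = 3.98134 yrs; D_mod = 3.98134/(1+0.015) = 3.92250 yrs.
ΔP/P ≈ -D_mod · Δy = -3.92250 × (-0.0105) = +0.041186 = +4.1186%.

+4.119%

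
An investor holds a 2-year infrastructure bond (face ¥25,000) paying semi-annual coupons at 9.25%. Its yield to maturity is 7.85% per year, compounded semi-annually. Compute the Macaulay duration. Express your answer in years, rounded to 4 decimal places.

Periodic yield y = 0.03925. Discount each cash flow and weight by its period:
  t   CF        PV=CF/(1+0.03925)^t    t·PV
  1     1,156.25     1,112.5812     1,112.5812
  2     1,156.25     1,070.5616     2,141.1233
  3     1,156.25     1,030.1291     3,090.3872
  4    26,156.25    22,423.0842    89,692.3366
  Σ                 25,636.3561    96,036.4283
Price P = Σ PV = 25,636.3561.
Macaulay duration = Σ(t·PV) / P = 96,036.4283 / 25,636.3561 = 3.74610 half-year periods.
In years: 3.74610 / 2 = 1.87305 years.

1.8731 years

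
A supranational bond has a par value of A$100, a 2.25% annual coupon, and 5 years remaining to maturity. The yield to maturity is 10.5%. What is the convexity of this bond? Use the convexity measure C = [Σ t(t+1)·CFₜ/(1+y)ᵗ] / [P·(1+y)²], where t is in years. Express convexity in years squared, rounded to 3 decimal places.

22.836

With y = 0.105:
  t   CF        PV=CF/(1+0.105)^t    t·PV        t(t+1)·PV
  1         2.25         2.0362         2.0362           4.0724
  2         2.25         1.8427         3.6854          11.0563
  3         2.25         1.6676         5.0028          20.0114
  4         2.25         1.5092         6.0366          30.1831
  5       102.25        62.0657       310.3287       1,861.9722
  Σ                     69.1214       327.0898       1,927.2953
P = 69.1214.
Convexity = Σ t(t+1)·PV / [P·(1+y)²] = 1,927.2953 / (69.1214 × 1.221025) = 22.83553.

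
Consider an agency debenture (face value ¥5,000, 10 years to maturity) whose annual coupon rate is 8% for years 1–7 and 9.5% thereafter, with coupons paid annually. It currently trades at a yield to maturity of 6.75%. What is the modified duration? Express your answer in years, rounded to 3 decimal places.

6.939 years

Periodic yield y = 0.0675. First find Macaulay duration:
  t   CF        PV=CF/(1+0.0675)^t    t·PV
  1       400.00       374.7073       374.7073
  2       400.00       351.0138       702.0277
  3       400.00       328.8186       986.4557
  4       400.00       308.0268     1,232.1071
  5       400.00       288.5497     1,442.7483
  6       400.00       270.3041     1,621.8248
  7       400.00       253.2123     1,772.4861
  8       475.00       281.6765     2,253.4116
  9       475.00       263.8655     2,374.7898
  10    5,475.00     2,849.0842    28,490.8421
  Σ                  5,569.2587    41,251.4005
P = 5,569.2587; Macaulay duration = 41,251.4005 / 5,569.2587 = 7.40698 years.
Modified duration = D_Mac / (1 + y) = 7.40698 / 1.0675 = 6.93863 years.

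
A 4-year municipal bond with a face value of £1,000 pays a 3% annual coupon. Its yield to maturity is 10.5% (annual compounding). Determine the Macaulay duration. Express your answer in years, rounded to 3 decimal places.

3.800 years

Periodic yield y = 0.105. Discount each cash flow and weight by its year:
  t   CF        PV=CF/(1+0.105)^t    t·PV
  1        30.00        27.1493        27.1493
  2        30.00        24.5695        49.1390
  3        30.00        22.2349        66.7046
  4     1,030.00       690.8569     2,763.4277
  Σ                    764.8106     2,906.4206
Price P = Σ PV = 764.8106.
Macaulay duration = Σ(t·PV) / P = 2,906.4206 / 764.8106 = 3.80018 years.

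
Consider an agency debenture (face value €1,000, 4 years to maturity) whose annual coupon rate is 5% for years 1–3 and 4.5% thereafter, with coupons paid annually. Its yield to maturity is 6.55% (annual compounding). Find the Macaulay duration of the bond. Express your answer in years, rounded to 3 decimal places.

Periodic yield y = 0.0655. Discount each cash flow and weight by its year:
  t   CF        PV=CF/(1+0.0655)^t    t·PV
  1        50.00        46.9263        46.9263
  2        50.00        44.0416        88.0832
  3        50.00        41.3342       124.0026
  4     1,045.00       810.7790     3,243.1159
  Σ                    943.0811     3,502.1280
Price P = Σ PV = 943.0811.
Macaulay duration = Σ(t·PV) / P = 3,502.1280 / 943.0811 = 3.71350 years.

3.713 years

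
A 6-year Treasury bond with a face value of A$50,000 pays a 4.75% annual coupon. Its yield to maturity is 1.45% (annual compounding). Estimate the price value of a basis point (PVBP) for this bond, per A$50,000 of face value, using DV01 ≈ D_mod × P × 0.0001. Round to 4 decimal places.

A$31.7442

Periodic yield y = 0.0145.
  t   CF        PV=CF/(1+0.0145)^t    t·PV
  1     2,375.00     2,341.0547     2,341.0547
  2     2,375.00     2,307.5946     4,615.1892
  3     2,375.00     2,274.6127     6,823.8381
  4     2,375.00     2,242.1022     8,968.4089
  5     2,375.00     2,210.0564    11,050.2820
  6    52,375.00    48,040.9656   288,245.7935
  Σ                 59,416.3862   322,044.5664
P = 59,416.3862; D_Mac = 5.42013 yrs; D_mod = 5.34266 yrs.
DV01 ≈ 5.34266 × 59,416.3862 × 0.0001 = 31.744166.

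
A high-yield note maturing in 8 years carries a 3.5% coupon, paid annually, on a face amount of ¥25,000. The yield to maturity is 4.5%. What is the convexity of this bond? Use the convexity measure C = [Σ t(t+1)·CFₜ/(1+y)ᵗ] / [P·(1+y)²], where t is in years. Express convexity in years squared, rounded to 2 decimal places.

55.91

With y = 0.045:
  t   CF        PV=CF/(1+0.045)^t    t·PV        t(t+1)·PV
  1       875.00       837.3206       837.3206       1,674.6411
  2       875.00       801.2637     1,602.5274       4,807.5822
  3       875.00       766.7595     2,300.2786       9,201.1143
  4       875.00       733.7412     2,934.9647      14,674.8235
  5       875.00       702.1447     3,510.7233      21,064.3400
  6       875.00       671.9088     4,031.4526      28,220.1684
  7       875.00       642.9749     4,500.8243      36,006.5944
  8    25,875.00    18,194.9152   145,559.3213   1,310,033.8915
  Σ                 23,351.0285   165,277.4128   1,425,683.1556
P = 23,351.0285.
Convexity = Σ t(t+1)·PV / [P·(1+y)²] = 1,425,683.1556 / (23,351.0285 × 1.092025) = 55.90935.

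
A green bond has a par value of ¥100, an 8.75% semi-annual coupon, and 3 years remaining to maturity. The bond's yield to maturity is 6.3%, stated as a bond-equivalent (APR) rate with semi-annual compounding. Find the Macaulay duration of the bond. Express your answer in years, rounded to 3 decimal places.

2.713 years

Periodic yield y = 0.0315. Discount each cash flow and weight by its period:
  t   CF        PV=CF/(1+0.0315)^t    t·PV
  1        4.375         4.2414         4.2414
  2        4.375         4.1119         8.2237
  3        4.375         3.9863        11.9589
  4        4.375         3.8646        15.4583
  5        4.375         3.7466        18.7328
  6      104.375        86.6525       519.9150
  Σ                    106.6032       578.5301
Price P = Σ PV = 106.6032.
Macaulay duration = Σ(t·PV) / P = 578.5301 / 106.6032 = 5.42695 half-year periods.
In years: 5.42695 / 2 = 2.71347 years.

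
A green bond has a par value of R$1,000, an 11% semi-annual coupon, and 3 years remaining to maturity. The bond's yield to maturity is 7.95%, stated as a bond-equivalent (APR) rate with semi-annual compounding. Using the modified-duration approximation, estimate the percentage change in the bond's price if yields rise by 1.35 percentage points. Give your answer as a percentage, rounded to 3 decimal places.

Periodic yield y = 0.03975. Modified duration first:
  t   CF        PV=CF/(1+0.03975)^t    t·PV
  1        55.00        52.8973        52.8973
  2        55.00        50.8750       101.7501
  3        55.00        48.9301       146.7902
  4        55.00        47.0595       188.2379
  5        55.00        45.2604       226.3018
  6     1,055.00       834.9854     5,009.9124
  Σ                  1,080.0077     5,725.8898
P = 1,080.0077; D_Mac = 5.30171 half-year periods = 2.65086 yrs; D_mod = 2.65086/(1+0.03975) = 2.54951 yrs.
ΔP/P ≈ -D_mod · Δy = -2.54951 × (+0.0135) = -0.034418 = -3.4418%.

-3.442%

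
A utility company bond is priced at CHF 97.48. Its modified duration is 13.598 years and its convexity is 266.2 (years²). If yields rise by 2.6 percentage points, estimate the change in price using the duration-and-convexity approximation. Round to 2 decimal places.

-CHF 25.69

Duration effect: -D_mod·Δy = -13.598 × (+0.026) = -0.353548
Convexity effect: ½·C·(Δy)² = 0.5 × 266.2 × (0.026)² = +0.0899756
ΔP/P ≈ -0.353548 + 0.0899756 = -0.2635724
ΔP ≈ 97.48 × (-0.2635724) = -25.693037552.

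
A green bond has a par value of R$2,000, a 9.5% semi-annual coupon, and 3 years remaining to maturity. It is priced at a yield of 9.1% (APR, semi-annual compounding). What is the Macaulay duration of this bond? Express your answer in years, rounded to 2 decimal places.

Periodic yield y = 0.0455. Discount each cash flow and weight by its period:
  t   CF        PV=CF/(1+0.0455)^t    t·PV
  1        95.00        90.8656        90.8656
  2        95.00        86.9112       173.8223
  3        95.00        83.1288       249.3864
  4        95.00        79.5110       318.0442
  5        95.00        76.0507       380.2537
  6     2,095.00     1,604.1309     9,624.7854
  Σ                  2,020.5982    10,837.1576
Price P = Σ PV = 2,020.5982.
Macaulay duration = Σ(t·PV) / P = 10,837.1576 / 2,020.5982 = 5.36334 half-year periods.
In years: 5.36334 / 2 = 2.68167 years.

2.68 years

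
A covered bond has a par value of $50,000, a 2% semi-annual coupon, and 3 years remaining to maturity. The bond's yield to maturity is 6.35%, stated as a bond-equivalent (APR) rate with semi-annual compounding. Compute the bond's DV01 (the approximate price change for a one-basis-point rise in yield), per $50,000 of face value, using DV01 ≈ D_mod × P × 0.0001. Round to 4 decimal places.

$12.4972

Periodic yield y = 0.03175.
  t   CF        PV=CF/(1+0.03175)^t    t·PV
  1       500.00       484.6135       484.6135
  2       500.00       469.7005       939.4011
  3       500.00       455.2465     1,365.7394
  4       500.00       441.2372     1,764.9487
  5       500.00       427.6590     2,138.2950
  6    50,500.00    41,864.3654   251,186.1927
  Σ                 44,142.8221   257,879.1903
P = 44,142.8221; D_Mac = 5.84193 half-year periods = 2.92096 yrs; D_mod = 2.83108 yrs.
DV01 ≈ 2.83108 × 44,142.8221 × 0.0001 = 12.497174.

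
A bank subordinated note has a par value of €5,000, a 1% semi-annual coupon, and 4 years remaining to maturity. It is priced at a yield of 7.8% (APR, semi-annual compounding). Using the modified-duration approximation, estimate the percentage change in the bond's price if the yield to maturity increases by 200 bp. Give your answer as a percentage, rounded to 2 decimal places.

-7.54%

Periodic yield y = 0.039. Modified duration first:
  t   CF        PV=CF/(1+0.039)^t    t·PV
  1        25.00        24.0616        24.0616
  2        25.00        23.1584        46.3168
  3        25.00        22.2891        66.8674
  4        25.00        21.4525        85.8100
  5        25.00        20.6473       103.2363
  6        25.00        19.8722       119.2334
  7        25.00        19.1263       133.8842
  8     5,025.00     3,700.0849    29,600.6790
  Σ                  3,850.6923    30,180.0886
P = 3,850.6923; D_Mac = 7.83757 half-year periods = 3.91879 yrs; D_mod = 3.91879/(1+0.039) = 3.77169 yrs.
ΔP/P ≈ -D_mod · Δy = -3.77169 × (+0.02) = -0.075434 = -7.5434%.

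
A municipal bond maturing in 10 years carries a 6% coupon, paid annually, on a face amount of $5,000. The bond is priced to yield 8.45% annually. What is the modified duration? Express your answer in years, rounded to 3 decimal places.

Periodic yield y = 0.0845. First find Macaulay duration:
  t   CF        PV=CF/(1+0.0845)^t    t·PV
  1       300.00       276.6252       276.6252
  2       300.00       255.0716       510.1432
  3       300.00       235.1974       705.5923
  4       300.00       216.8718       867.4871
  5       300.00       199.9740       999.8699
  6       300.00       184.3928     1,106.3567
  7       300.00       170.0256     1,190.1793
  8       300.00       156.7779     1,254.2231
  9       300.00       144.5624     1,301.0613
  10    5,300.00     2,354.9425    23,549.4249
  Σ                  4,194.4411    31,760.9630
P = 4,194.4411; Macaulay duration = 31,760.9630 / 4,194.4411 = 7.57216 years.
Modified duration = D_Mac / (1 + y) = 7.57216 / 1.0845 = 6.98216 years.

6.982 years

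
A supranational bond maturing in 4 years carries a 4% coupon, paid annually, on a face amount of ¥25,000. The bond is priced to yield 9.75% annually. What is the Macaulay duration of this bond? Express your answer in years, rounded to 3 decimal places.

3.748 years

Periodic yield y = 0.0975. Discount each cash flow and weight by its year:
  t   CF        PV=CF/(1+0.0975)^t    t·PV
  1     1,000.00       911.1617       911.1617
  2     1,000.00       830.2157     1,660.4314
  3     1,000.00       756.4608     2,269.3823
  4    26,000.00    17,920.7108    71,682.8434
  Σ                 20,418.5490    76,523.8188
Price P = Σ PV = 20,418.5490.
Macaulay duration = Σ(t·PV) / P = 76,523.8188 / 20,418.5490 = 3.74776 years.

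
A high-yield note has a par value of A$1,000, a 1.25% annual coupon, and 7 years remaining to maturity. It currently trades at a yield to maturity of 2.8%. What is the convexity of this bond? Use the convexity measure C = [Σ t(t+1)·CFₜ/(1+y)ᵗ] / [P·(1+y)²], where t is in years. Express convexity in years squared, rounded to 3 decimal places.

50.277

With y = 0.028:
  t   CF        PV=CF/(1+0.028)^t    t·PV        t(t+1)·PV
  1        12.50        12.1595        12.1595          24.3191
  2        12.50        11.8283        23.6567          70.9700
  3        12.50        11.5062        34.5185         138.0740
  4        12.50        11.1928        44.7711         223.8554
  5        12.50        10.8879        54.4395         326.6372
  6        12.50        10.5914        63.5481         444.8367
  7     1,012.50       834.5325     5,841.7272      46,733.8173
  Σ                    902.6985     6,074.8206      47,962.5097
P = 902.6985.
Convexity = Σ t(t+1)·PV / [P·(1+y)²] = 47,962.5097 / (902.6985 × 1.056784) = 50.27742.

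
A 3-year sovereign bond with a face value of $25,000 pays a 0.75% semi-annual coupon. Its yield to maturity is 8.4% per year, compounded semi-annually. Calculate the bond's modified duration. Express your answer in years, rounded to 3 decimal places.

Periodic yield y = 0.042. First find Macaulay duration:
  t   CF        PV=CF/(1+0.042)^t    t·PV
  1        93.75        89.9712        89.9712
  2        93.75        86.3447       172.6895
  3        93.75        82.8644       248.5933
  4        93.75        79.5244       318.0976
  5        93.75        76.3190       381.5950
  6    25,093.75    19,604.6572   117,627.9433
  Σ                 20,019.6810   118,838.8899
P = 20,019.6810; Macaulay duration = 118,838.8899 / 20,019.6810 = 5.93610 half-year periods = 2.96805 years.
Modified duration = D_Mac / (1 + y) = 2.96805 / 1.042 = 2.84842 years.

2.848 years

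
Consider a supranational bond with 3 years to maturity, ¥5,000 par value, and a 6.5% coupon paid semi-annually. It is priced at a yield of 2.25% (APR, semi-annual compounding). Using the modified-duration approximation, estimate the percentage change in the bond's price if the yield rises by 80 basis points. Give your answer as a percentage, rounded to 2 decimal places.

Periodic yield y = 0.01125. Modified duration first:
  t   CF        PV=CF/(1+0.01125)^t    t·PV
  1       162.50       160.6922       160.6922
  2       162.50       158.9045       317.8091
  3       162.50       157.1367       471.4102
  4       162.50       155.3886       621.5545
  5       162.50       153.6600       768.2998
  6     5,162.50     4,827.3508    28,964.1046
  Σ                  5,613.1328    31,303.8704
P = 5,613.1328; D_Mac = 5.57690 half-year periods = 2.78845 yrs; D_mod = 2.78845/(1+0.01125) = 2.75743 yrs.
ΔP/P ≈ -D_mod · Δy = -2.75743 × (+0.008) = -0.022059 = -2.2059%.

-2.21%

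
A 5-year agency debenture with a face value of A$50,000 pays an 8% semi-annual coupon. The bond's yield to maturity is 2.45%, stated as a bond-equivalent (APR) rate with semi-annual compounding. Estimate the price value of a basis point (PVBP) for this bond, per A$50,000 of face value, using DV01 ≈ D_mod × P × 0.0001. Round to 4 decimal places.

Periodic yield y = 0.01225.
  t   CF        PV=CF/(1+0.01225)^t    t·PV
  1     2,000.00     1,975.7965     1,975.7965
  2     2,000.00     1,951.8859     3,903.7718
  3     2,000.00     1,928.2646     5,784.7939
  4     2,000.00     1,904.9293     7,619.7171
  5     2,000.00     1,881.8763     9,409.3814
  6     2,000.00     1,859.1023    11,154.6137
  7     2,000.00     1,836.6039    12,856.2272
  8     2,000.00     1,814.3778    14,515.0220
  9     2,000.00     1,792.4206    16,131.7854
  10   52,000.00    46,038.9584   460,389.5838
  Σ                 62,984.2155   543,740.6927
P = 62,984.2155; D_Mac = 8.63297 half-year periods = 4.31648 yrs; D_mod = 4.26425 yrs.
DV01 ≈ 4.26425 × 62,984.2155 × 0.0001 = 26.858024.

A$26.8580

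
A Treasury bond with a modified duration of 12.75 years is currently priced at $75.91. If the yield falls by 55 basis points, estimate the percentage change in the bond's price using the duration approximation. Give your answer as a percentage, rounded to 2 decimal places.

Duration approximation: ΔP/P ≈ -D_mod · Δy = -12.75 × (-0.0055) = +0.070125.
As a percentage: +7.0125%.

+7.01%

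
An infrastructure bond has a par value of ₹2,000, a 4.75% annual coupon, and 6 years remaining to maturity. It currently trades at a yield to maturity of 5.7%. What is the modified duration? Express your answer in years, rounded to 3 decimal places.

5.053 years

Periodic yield y = 0.057. First find Macaulay duration:
  t   CF        PV=CF/(1+0.057)^t    t·PV
  1        95.00        89.8770        89.8770
  2        95.00        85.0303       170.0606
  3        95.00        80.4449       241.3348
  4        95.00        76.1068       304.4273
  5        95.00        72.0027       360.0134
  6     2,095.00     1,502.2219     9,013.3317
  Σ                  1,905.6837    10,179.0448
P = 1,905.6837; Macaulay duration = 10,179.0448 / 1,905.6837 = 5.34141 years.
Modified duration = D_Mac / (1 + y) = 5.34141 / 1.057 = 5.05337 years.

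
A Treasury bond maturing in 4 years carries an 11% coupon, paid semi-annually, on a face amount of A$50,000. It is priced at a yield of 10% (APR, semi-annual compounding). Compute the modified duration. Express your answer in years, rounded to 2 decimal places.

3.19 years

Periodic yield y = 0.05. First find Macaulay duration:
  t   CF        PV=CF/(1+0.05)^t    t·PV
  1     2,750.00     2,619.0476     2,619.0476
  2     2,750.00     2,494.3311     4,988.6621
  3     2,750.00     2,375.5534     7,126.6602
  4     2,750.00     2,262.4318     9,049.7272
  5     2,750.00     2,154.6970    10,773.4848
  6     2,750.00     2,052.0923    12,312.5540
  7     2,750.00     1,954.3737    13,680.6156
  8    52,750.00    35,703.2763   285,626.2108
  Σ                 51,615.8032   346,176.9624
P = 51,615.8032; Macaulay duration = 346,176.9624 / 51,615.8032 = 6.70680 half-year periods = 3.35340 years.
Modified duration = D_Mac / (1 + y) = 3.35340 / 1.05 = 3.19372 years.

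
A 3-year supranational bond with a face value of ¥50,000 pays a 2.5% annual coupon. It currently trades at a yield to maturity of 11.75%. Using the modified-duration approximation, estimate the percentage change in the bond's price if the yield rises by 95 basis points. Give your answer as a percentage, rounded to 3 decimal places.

-2.479%

Periodic yield y = 0.1175. Modified duration first:
  t   CF        PV=CF/(1+0.1175)^t    t·PV
  1     1,250.00     1,118.5682     1,118.5682
  2     1,250.00     1,000.9559     2,001.9118
  3    51,250.00    36,724.1096   110,172.3287
  Σ                 38,843.6337   113,292.8087
P = 38,843.6337; D_Mac = 2.91664 yrs; D_mod = 2.91664/(1+0.1175) = 2.60997 yrs.
ΔP/P ≈ -D_mod · Δy = -2.60997 × (+0.0095) = -0.024795 = -2.4795%.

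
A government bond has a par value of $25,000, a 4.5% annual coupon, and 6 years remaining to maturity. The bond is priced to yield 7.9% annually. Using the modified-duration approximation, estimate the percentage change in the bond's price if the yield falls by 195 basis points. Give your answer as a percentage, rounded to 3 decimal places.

Periodic yield y = 0.079. Modified duration first:
  t   CF        PV=CF/(1+0.079)^t    t·PV
  1     1,125.00     1,042.6321     1,042.6321
  2     1,125.00       966.2948     1,932.5896
  3     1,125.00       895.5466     2,686.6398
  4     1,125.00       829.9783     3,319.9132
  5     1,125.00       769.2107     3,846.0533
  6    26,125.00    16,554.9408    99,329.6446
  Σ                 21,058.6032   112,157.4726
P = 21,058.6032; D_Mac = 5.32597 yrs; D_mod = 5.32597/(1+0.079) = 4.93602 yrs.
ΔP/P ≈ -D_mod · Δy = -4.93602 × (-0.0195) = +0.096252 = +9.6252%.

+9.625%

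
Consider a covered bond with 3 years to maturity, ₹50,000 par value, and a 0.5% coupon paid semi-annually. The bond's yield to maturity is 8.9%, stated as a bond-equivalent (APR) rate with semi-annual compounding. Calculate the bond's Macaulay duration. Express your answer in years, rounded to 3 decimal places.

2.978 years

Periodic yield y = 0.0445. Discount each cash flow and weight by its period:
  t   CF        PV=CF/(1+0.0445)^t    t·PV
  1       125.00       119.6745       119.6745
  2       125.00       114.5759       229.1517
  3       125.00       109.6945       329.0834
  4       125.00       105.0210       420.0841
  5       125.00       100.5467       502.7335
  6    50,125.00    38,601.4590   231,608.7540
  Σ                 39,150.9715   233,209.4811
Price P = Σ PV = 39,150.9715.
Macaulay duration = Σ(t·PV) / P = 233,209.4811 / 39,150.9715 = 5.95667 half-year periods.
In years: 5.95667 / 2 = 2.97834 years.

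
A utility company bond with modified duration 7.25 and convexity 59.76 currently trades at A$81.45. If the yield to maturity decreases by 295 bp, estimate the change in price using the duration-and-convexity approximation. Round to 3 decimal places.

Duration effect: -D_mod·Δy = -7.25 × (-0.0295) = +0.213875
Convexity effect: ½·C·(Δy)² = 0.5 × 59.76 × (-0.0295)² = +0.02600307
ΔP/P ≈ +0.213875 + 0.02600307 = +0.23987807
ΔP ≈ 81.45 × (+0.23987807) = +19.5380688015.

+A$19.538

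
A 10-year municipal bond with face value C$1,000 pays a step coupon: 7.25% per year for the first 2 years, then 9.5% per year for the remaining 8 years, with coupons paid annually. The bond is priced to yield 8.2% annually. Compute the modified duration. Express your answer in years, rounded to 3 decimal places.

Periodic yield y = 0.082. First find Macaulay duration:
  t   CF        PV=CF/(1+0.082)^t    t·PV
  1        72.50        67.0055        67.0055
  2        72.50        61.9275       123.8550
  3        95.00        74.9966       224.9899
  4        95.00        69.3130       277.2519
  5        95.00        64.0601       320.3003
  6        95.00        59.2052       355.2314
  7        95.00        54.7183       383.0283
  8        95.00        50.5715       404.5717
  9        95.00        46.7389       420.6499
  10    1,095.00       497.8993     4,978.9930
  Σ                  1,046.4359     7,555.8768
P = 1,046.4359; Macaulay duration = 7,555.8768 / 1,046.4359 = 7.22058 years.
Modified duration = D_Mac / (1 + y) = 7.22058 / 1.082 = 6.67337 years.

6.673 years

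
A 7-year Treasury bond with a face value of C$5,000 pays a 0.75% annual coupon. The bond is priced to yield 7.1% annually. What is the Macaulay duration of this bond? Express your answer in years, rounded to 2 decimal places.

Periodic yield y = 0.071. Discount each cash flow and weight by its year:
  t   CF        PV=CF/(1+0.071)^t    t·PV
  1        37.50        35.0140        35.0140
  2        37.50        32.6928        65.3856
  3        37.50        30.5255        91.5765
  4        37.50        28.5019       114.0075
  5        37.50        26.6124       133.0620
  6        37.50        24.8482       149.0890
  7     5,037.50     3,116.6552    21,816.5867
  Σ                  3,294.8500    22,404.7213
Price P = Σ PV = 3,294.8500.
Macaulay duration = Σ(t·PV) / P = 22,404.7213 / 3,294.8500 = 6.79992 years.

6.80 years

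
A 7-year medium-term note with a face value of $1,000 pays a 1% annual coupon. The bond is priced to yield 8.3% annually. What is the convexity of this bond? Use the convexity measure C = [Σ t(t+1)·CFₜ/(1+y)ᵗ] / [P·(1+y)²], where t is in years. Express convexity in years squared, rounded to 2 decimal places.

With y = 0.083:
  t   CF        PV=CF/(1+0.083)^t    t·PV        t(t+1)·PV
  1        10.00         9.2336         9.2336          18.4672
  2        10.00         8.5260        17.0519          51.1557
  3        10.00         7.8725        23.6176          94.4704
  4        10.00         7.2692        29.0768         145.3839
  5        10.00         6.7121        33.5604         201.3627
  6        10.00         6.1977        37.1861         260.3026
  7     1,010.00       577.9925     4,045.9473      32,367.5781
  Σ                    623.8035     4,195.6737      33,138.7206
P = 623.8035.
Convexity = Σ t(t+1)·PV / [P·(1+y)²] = 33,138.7206 / (623.8035 × 1.172889) = 45.29299.

45.29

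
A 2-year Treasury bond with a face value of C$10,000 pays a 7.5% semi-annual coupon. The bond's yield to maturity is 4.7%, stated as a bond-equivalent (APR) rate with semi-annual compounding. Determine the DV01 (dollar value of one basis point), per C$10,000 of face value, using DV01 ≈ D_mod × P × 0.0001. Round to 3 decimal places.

C$1.952

Periodic yield y = 0.0235.
  t   CF        PV=CF/(1+0.0235)^t    t·PV
  1       375.00       366.3898       366.3898
  2       375.00       357.9774       715.9547
  3       375.00       349.7581     1,049.2742
  4    10,375.00     9,454.4598    37,817.8390
  Σ                 10,528.5850    39,949.4578
P = 10,528.5850; D_Mac = 3.79438 half-year periods = 1.89719 yrs; D_mod = 1.85363 yrs.
DV01 ≈ 1.85363 × 10,528.5850 × 0.0001 = 1.951610.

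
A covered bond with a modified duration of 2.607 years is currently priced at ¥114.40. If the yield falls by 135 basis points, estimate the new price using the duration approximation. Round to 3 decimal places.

¥118.426

Duration approximation: ΔP/P ≈ -D_mod · Δy = -2.607 × (-0.0135) = +0.0351945.
New price ≈ 114.40 × (1 + 0.0351945) = 118.4262508.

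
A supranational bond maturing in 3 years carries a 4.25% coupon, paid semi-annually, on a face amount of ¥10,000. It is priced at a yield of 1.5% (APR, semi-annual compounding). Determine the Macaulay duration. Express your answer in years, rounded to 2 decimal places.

Periodic yield y = 0.0075. Discount each cash flow and weight by its period:
  t   CF        PV=CF/(1+0.0075)^t    t·PV
  1       212.50       210.9181       210.9181
  2       212.50       209.3480       418.6960
  3       212.50       207.7896       623.3687
  4       212.50       206.2428       824.9710
  5       212.50       204.7075     1,023.5373
  6    10,212.50     9,764.7638    58,588.5825
  Σ                 10,803.7697    61,690.0737
Price P = Σ PV = 10,803.7697.
Macaulay duration = Σ(t·PV) / P = 61,690.0737 / 10,803.7697 = 5.71005 half-year periods.
In years: 5.71005 / 2 = 2.85503 years.

2.86 years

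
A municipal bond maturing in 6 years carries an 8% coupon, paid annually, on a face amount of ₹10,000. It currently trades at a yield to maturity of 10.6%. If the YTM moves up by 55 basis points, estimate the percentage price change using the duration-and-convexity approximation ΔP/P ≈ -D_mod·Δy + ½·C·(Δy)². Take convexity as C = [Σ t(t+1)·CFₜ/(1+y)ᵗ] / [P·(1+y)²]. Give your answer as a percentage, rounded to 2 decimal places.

With y = 0.106:
  t   CF        PV=CF/(1+0.106)^t    t·PV        t(t+1)·PV
  1       800.00       723.3273       723.3273       1,446.6546
  2       800.00       654.0030     1,308.0060       3,924.0179
  3       800.00       591.3228     1,773.9683       7,095.8733
  4       800.00       534.6499     2,138.5995      10,692.9977
  5       800.00       483.4086     2,417.0429      14,502.2573
  6    10,800.00     5,900.5568    35,403.3407     247,823.3847
  Σ                  8,887.2683    43,764.2847     285,485.1856
P = 8,887.2683; D_Mac = 4.92438 yrs; D_mod = 4.45242 yrs; C = 26.26062.
Duration effect: -4.45242 × (+0.0055) = -0.024488
Convexity effect: 0.5 × 26.26062 × (0.0055)² = +0.0003972
ΔP/P ≈ -0.024488 + 0.0003972 = -0.024091 = -2.4091%.

-2.41%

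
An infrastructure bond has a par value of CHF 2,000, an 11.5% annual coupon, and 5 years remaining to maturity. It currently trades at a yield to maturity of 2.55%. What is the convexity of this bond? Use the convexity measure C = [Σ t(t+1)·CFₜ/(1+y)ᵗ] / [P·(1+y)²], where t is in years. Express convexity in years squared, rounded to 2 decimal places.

22.67

With y = 0.0255:
  t   CF        PV=CF/(1+0.0255)^t    t·PV        t(t+1)·PV
  1       230.00       224.2808       224.2808         448.5617
  2       230.00       218.7039       437.4078       1,312.2233
  3       230.00       213.2656       639.7968       2,559.1874
  4       230.00       207.9626       831.8503       4,159.2514
  5     2,230.00     1,966.1948     9,830.9739      58,985.8435
  Σ                  2,830.4077    11,964.3097      67,465.0673
P = 2,830.4077.
Convexity = Σ t(t+1)·PV / [P·(1+y)²] = 67,465.0673 / (2,830.4077 × 1.051650) = 22.66515.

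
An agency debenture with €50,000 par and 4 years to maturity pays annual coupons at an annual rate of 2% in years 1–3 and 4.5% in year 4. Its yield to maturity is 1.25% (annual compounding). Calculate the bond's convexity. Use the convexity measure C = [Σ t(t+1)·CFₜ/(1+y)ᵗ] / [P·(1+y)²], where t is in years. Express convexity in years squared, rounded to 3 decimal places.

With y = 0.0125:
  t   CF        PV=CF/(1+0.0125)^t    t·PV        t(t+1)·PV
  1     1,000.00       987.6543       987.6543       1,975.3086
  2     1,000.00       975.4611     1,950.9221       5,852.7663
  3     1,000.00       963.4183     2,890.2550      11,561.0199
  4    52,250.00    49,717.1434   198,868.5735     994,342.8676
  Σ                 52,643.6771   204,697.4049   1,013,731.9625
P = 52,643.6771.
Convexity = Σ t(t+1)·PV / [P·(1+y)²] = 1,013,731.9625 / (52,643.6771 × 1.025156) = 18.78395.

18.784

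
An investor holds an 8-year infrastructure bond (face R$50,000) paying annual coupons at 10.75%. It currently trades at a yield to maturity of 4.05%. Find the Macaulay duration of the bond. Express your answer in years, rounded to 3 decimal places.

Periodic yield y = 0.0405. Discount each cash flow and weight by its year:
  t   CF        PV=CF/(1+0.0405)^t    t·PV
  1     5,375.00     5,165.7857     5,165.7857
  2     5,375.00     4,964.7147     9,929.4295
  3     5,375.00     4,771.4702    14,314.4106
  4     5,375.00     4,585.7474    18,342.9897
  5     5,375.00     4,407.2536    22,036.2682
  6     5,375.00     4,235.7075    25,414.2450
  7     5,375.00     4,070.8385    28,495.8697
  8    55,375.00    40,306.6833   322,453.4663
  Σ                 72,508.2010   446,152.4646
Price P = Σ PV = 72,508.2010.
Macaulay duration = Σ(t·PV) / P = 446,152.4646 / 72,508.2010 = 6.15313 years.

6.153 years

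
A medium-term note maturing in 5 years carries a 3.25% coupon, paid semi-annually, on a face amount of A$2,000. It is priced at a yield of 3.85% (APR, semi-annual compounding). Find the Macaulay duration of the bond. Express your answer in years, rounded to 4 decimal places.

Periodic yield y = 0.01925. Discount each cash flow and weight by its period:
  t   CF        PV=CF/(1+0.01925)^t    t·PV
  1        32.50        31.8862        31.8862
  2        32.50        31.2840        62.5679
  3        32.50        30.6931        92.0794
  4        32.50        30.1134       120.4538
  5        32.50        29.5447       147.7236
  6        32.50        28.9867       173.9203
  7        32.50        28.4393       199.0748
  8        32.50        27.9021       223.2172
  9        32.50        27.3752       246.3766
  10    2,032.50     1,679.6676    16,796.6763
  Σ                  1,945.8924    18,093.9761
Price P = Σ PV = 1,945.8924.
Macaulay duration = Σ(t·PV) / P = 18,093.9761 / 1,945.8924 = 9.29855 half-year periods.
In years: 9.29855 / 2 = 4.64927 years.

4.6493 years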